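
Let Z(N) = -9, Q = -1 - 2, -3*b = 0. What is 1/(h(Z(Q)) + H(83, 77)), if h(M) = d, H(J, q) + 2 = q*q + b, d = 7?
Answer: 1/5934 ≈ 0.00016852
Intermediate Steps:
b = 0 (b = -1/3*0 = 0)
Q = -3
H(J, q) = -2 + q**2 (H(J, q) = -2 + (q*q + 0) = -2 + (q**2 + 0) = -2 + q**2)
h(M) = 7
1/(h(Z(Q)) + H(83, 77)) = 1/(7 + (-2 + 77**2)) = 1/(7 + (-2 + 5929)) = 1/(7 + 5927) = 1/5934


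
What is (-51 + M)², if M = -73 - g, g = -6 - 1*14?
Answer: 10816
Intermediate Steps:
g = -20 (g = -6 - 14 = -20)
M = -53 (M = -73 - 1*(-20) = -73 + 20 = -53)
(-51 + M)² = (-51 - 53)² = (-104)² = 10816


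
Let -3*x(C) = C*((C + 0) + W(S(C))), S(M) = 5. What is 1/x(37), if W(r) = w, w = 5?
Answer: -1/518 ≈ -0.0019305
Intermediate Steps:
W(r) = 5
x(C) = -C*(5 + C)/3 (x(C) = -C*((C + 0) + 5)/3 = -C*(C + 5)/3 = -C*(5 + C)/3)
1/x(37) = 1/(-⅓*37*(5 + 37)) = 1/(-⅓*37*42) = 1/(-518) = -1/518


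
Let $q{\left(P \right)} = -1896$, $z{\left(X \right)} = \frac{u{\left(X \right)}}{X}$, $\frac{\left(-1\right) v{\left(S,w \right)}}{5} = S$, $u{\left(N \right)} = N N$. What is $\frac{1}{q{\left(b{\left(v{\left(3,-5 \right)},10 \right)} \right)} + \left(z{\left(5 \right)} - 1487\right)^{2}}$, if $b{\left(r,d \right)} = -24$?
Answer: $\frac{1}{2194428} \approx 4.557 \cdot 10^{-7}$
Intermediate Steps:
$u{\left(N \right)} = N^{2}$
$v{\left(S,w \right)} = - 5 S$
$z{\left(X \right)} = X$ ($z{\left(X \right)} = \frac{X^{2}}{X} = X$)
$\frac{1}{q{\left(b{\left(v{\left(3,-5 \right)},10 \right)} \right)} + \left(z{\left(5 \right)} - 1487\right)^{2}} = \frac{1}{-1896 + \left(5 - 1487\right)^{2}} = \frac{1}{-1896 + \left(-1482\right)^{2}} = \frac{1}{-1896 + 2196324} = \frac{1}{2194428}$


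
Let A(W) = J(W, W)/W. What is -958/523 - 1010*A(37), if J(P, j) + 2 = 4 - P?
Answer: 18452604/19351 ≈ 953.57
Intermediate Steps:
J(P, j) = 2 - P (J(P, j) = -2 + (4 - P) = 2 - P)
A(W) = (2 - W)/W
-958/523 - 1010*A(37) = -958/523 - 1010*(2 - 1*37)/37 = -958*1/523 - 1010*(2 - 37)/37 = -958/523 - 1010*(-35)/37 = -958/523 - 1010*(-35/37) = -958/523 + 35350/37 = 18452604/19351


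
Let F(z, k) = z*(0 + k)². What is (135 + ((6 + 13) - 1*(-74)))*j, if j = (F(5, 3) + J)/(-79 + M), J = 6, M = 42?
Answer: -11628/37 ≈ -314.27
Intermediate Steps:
F(z, k) = z*k²
j = -51/37 (j = (5*3² + 6)/(-79 + 42) = (5*9 + 6)/(-37) = (45 + 6)*(-1/37) = 51*(-1/37) = -51/37 ≈ -1.3784)
(135 + ((6 + 13) - 1*(-74)))*j = (135 + ((6 + 13) - 1*(-74)))*(-51/37) = (135 + (19 + 74))*(-51/37) = (135 + 93)*(-51/37) = 228*(-51/37) = -11628/37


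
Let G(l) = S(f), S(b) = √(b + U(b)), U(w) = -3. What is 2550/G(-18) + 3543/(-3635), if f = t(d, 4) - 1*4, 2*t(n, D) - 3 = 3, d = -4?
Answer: -3543/3635 - 1275*I ≈ -0.97469 - 1275.0*I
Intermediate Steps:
t(n, D) = 3 (t(n, D) = 3/2 + (½)*3 = 3/2 + 3/2 = 3)
f = -1 (f = 3 - 1*4 = 3 - 4 = -1)
S(b) = √(-3 + b) (S(b) = √(b - 3) = √(-3 + b))
G(l) = 2*I (G(l) = √(-3 - 1) = √(-4) = 2*I)
2550/G(-18) + 3543/(-3635) = 2550/((2*I)) + 3543/(-3635) = 2550*(-I/2) + 3543*(-1/3635) = -1275*I - 3543/3635 = -3543/3635 - 1275*I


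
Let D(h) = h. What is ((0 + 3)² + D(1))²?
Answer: 100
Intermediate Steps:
((0 + 3)² + D(1))² = ((0 + 3)² + 1)² = (3² + 1)² = (9 + 1)² = 10² = 100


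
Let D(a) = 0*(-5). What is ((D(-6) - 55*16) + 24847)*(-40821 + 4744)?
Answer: -864657459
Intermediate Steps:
D(a) = 0
((D(-6) - 55*16) + 24847)*(-40821 + 4744) = ((0 - 55*16) + 24847)*(-40821 + 4744) = ((0 - 880) + 24847)*(-36077) = (-880 + 24847)*(-36077) = 23967*(-36077) = -864657459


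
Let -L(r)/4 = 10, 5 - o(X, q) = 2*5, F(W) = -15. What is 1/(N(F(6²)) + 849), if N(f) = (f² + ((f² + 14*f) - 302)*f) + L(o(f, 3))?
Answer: 1/5339 ≈ 0.00018730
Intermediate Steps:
o(X, q) = -5 (o(X, q) = 5 - 2*5 = 5 - 1*10 = 5 - 10 = -5)
L(r) = -40 (L(r) = -4*10 = -40)
N(f) = -40 + f² + f*(-302 + f² + 14*f) (N(f) = (f² + ((f² + 14*f) - 302)*f) - 40 = (f² + (-302 + f² + 14*f)*f) - 40 = (f² + f*(-302 + f² + 14*f)) - 40 = -40 + f² + f*(-302 + f² + 14*f))
1/(N(F(6²)) + 849) = 1/((-40 + (-15)³ - 302*(-15) + 15*(-15)²) + 849) = 1/((-40 - 3375 + 4530 + 15*225) + 849) = 1/((-40 - 3375 + 4530 + 3375) + 849) = 1/(4490 + 849) = 1/5339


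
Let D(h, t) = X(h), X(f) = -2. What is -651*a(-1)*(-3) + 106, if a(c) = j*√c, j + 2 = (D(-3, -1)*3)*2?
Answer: 106 - 27342*I ≈ 106.0 - 27342.0*I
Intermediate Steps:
D(h, t) = -2
j = -14 (j = -2 - 2*3*2 = -2 - 6*2 = -2 - 12 = -14)
a(c) = -14*√c
-651*a(-1)*(-3) + 106 = -651*(-14*I)*(-3) + 106 = -27342*I + 106 = 106 - 27342*I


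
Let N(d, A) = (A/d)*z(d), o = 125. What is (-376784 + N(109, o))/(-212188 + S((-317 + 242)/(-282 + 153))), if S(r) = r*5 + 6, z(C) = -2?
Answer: 1765997358/994483409 ≈ 1.7758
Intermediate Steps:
S(r) = 6 + 5*r (S(r) = 5*r + 6 = 6 + 5*r)
N(d, A) = -2*A/d (N(d, A) = (A/d)*(-2) = -2*A/d)
(-376784 + N(109, o))/(-212188 + S((-317 + 242)/(-282 + 153))) = (-376784 - 2*125/109)/(-212188 + (6 + 5*((-317 + 242)/(-282 + 153)))) = (-376784 - 2*125*1/109)/(-212188 + (6 + 5*(-75/(-129)))) = (-376784 - 250/109)/(-212188 + (6 + 5*(-75*(-1/129)))) = -41069706/(109*(-212188 + (6 + 5*(25/43)))) = -41069706/(109*(-212188 + (6 + 125/43))) = -41069706/(109*(-212188 + 383/43)) = -41069706/(109*(-9123701/43)) = -41069706/109*(-43/9123701) = 1765997358/994483409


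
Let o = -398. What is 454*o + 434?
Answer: -180258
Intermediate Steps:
454*o + 434 = 454*(-398) + 434 = -180692 + 434 = -180258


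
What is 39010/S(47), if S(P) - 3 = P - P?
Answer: 39010/3 ≈ 13003.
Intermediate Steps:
S(P) = 3 (S(P) = 3 + (P - P) = 3 + 0 = 3)
39010/S(47) = 39010/3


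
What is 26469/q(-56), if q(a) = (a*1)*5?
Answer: -26469/280 ≈ -94.532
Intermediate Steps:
q(a) = 5*a (q(a) = a*5 = 5*a)
26469/q(-56) = 26469/((5*(-56))) = 26469/(-280) = 26469*(-1/280) = -26469/280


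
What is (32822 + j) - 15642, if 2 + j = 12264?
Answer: 29442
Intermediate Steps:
j = 12262 (j = -2 + 12264 = 12262)
(32822 + j) - 15642 = (32822 + 12262) - 15642 = 45084 - 15642 = 29442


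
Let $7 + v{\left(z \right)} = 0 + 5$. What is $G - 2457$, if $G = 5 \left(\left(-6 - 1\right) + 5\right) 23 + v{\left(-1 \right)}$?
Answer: $-2689$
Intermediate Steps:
$v{\left(z \right)} = -2$ ($v{\left(z \right)} = -7 + \left(0 + 5\right) = -7 + 5 = -2$)
$G = -232$ ($G = 5 \left(\left(-6 - 1\right) + 5\right) 23 - 2 = 5 \left(-7 + 5\right) 23 - 2 = 5 \left(-2\right) 23 - 2 = \left(-10\right) 23 - 2 = -230 - 2 = -232$)
$G - 2457 = -232 - 2457 = -2689$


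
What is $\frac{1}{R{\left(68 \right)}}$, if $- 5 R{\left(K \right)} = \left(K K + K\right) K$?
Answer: $- \frac{5}{319056} \approx -1.5671 \cdot 10^{-5}$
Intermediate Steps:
$R{\left(K \right)} = - \frac{K \left(K + K^{2}\right)}{5}$ ($R{\left(K \right)} = - \frac{\left(K K + K\right) K}{5} = - \frac{\left(K^{2} + K\right) K}{5} = - \frac{\left(K + K^{2}\right) K}{5} = - \frac{K \left(K + K^{2}\right)}{5}$)
$\frac{1}{R{\left(68 \right)}} = \frac{1}{\frac{1}{5} \cdot 68^{2} \left(-1 - 68\right)} = \frac{1}{\frac{1}{5} \cdot 4624 \left(-1 - 68\right)} = \frac{1}{\frac{1}{5} \cdot 4624 \left(-69\right)} = \frac{1}{- \frac{319056}{5}} = - \frac{5}{319056}$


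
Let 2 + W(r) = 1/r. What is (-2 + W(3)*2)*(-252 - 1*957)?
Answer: 6448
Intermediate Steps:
W(r) = -2 + 1/r
(-2 + W(3)*2)*(-252 - 1*957) = (-2 + (-2 + 1/3)*2)*(-252 - 1*957) = (-2 + (-2 + ⅓)*2)*(-252 - 957) = (-2 - 5/3*2)*(-1209) = (-2 - 10/3)*(-1209) = -16/3*(-1209) = 6448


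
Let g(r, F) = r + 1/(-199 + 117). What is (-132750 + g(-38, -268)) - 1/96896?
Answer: -527531716457/3972736 ≈ -1.3279e+5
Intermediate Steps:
g(r, F) = -1/82 + r (g(r, F) = r + 1/(-82) = r - 1/82 = -1/82 + r)
(-132750 + g(-38, -268)) - 1/96896 = (-132750 + (-1/82 - 38)) - 1/96896 = (-132750 - 3117/82) - 1*1/96896 = -10888617/82 - 1/96896 = -527531716457/3972736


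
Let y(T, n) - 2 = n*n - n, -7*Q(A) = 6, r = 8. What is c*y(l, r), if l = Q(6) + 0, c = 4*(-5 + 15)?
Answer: 2320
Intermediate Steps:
Q(A) = -6/7 (Q(A) = -⅐*6 = -6/7)
c = 40 (c = 4*10 = 40)
l = -6/7 (l = -6/7 + 0 = -6/7 ≈ -0.85714)
y(T, n) = 2 + n² - n (y(T, n) = 2 + (n*n - n) = 2 + (n² - n) = 2 + n² - n)
c*y(l, r) = 40*(2 + 8² - 1*8) = 40*(2 + 64 - 8) = 40*58 = 2320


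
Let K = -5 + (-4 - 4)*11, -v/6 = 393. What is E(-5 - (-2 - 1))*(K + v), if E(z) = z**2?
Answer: -9804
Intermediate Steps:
v = -2358 (v = -6*393 = -2358)
K = -93 (K = -5 - 8*11 = -5 - 88 = -93)
E(-5 - (-2 - 1))*(K + v) = (-5 - (-2 - 1))**2*(-93 - 2358) = (-5 - 1*(-3))**2*(-2451) = (-5 + 3)**2*(-2451) = (-2)**2*(-2451) = 4*(-2451) = -9804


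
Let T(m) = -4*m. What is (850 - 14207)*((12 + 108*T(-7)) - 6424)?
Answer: 45253516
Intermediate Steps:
(850 - 14207)*((12 + 108*T(-7)) - 6424) = (850 - 14207)*((12 + 108*(-4*(-7))) - 6424) = -13357*((12 + 108*28) - 6424) = -13357*((12 + 3024) - 6424) = -13357*(3036 - 6424) = -13357*(-3388) = 45253516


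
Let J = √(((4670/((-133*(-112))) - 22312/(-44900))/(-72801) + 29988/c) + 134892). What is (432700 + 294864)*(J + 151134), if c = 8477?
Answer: 109959657576 + 181891*√3391391481268055733467637837782/1253516859735 ≈ 1.1023e+11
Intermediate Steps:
J = √3391391481268055733467637837782/5014067438940 (J = √(((4670/((-133*(-112))) - 22312/(-44900))/(-72801) + 29988/8477) + 134892) = √(((4670/14896 - 22312*(-1/44900))*(-1/72801) + 29988*(1/8477)) + 134892) = √(((4670*(1/14896) + 5578/11225)*(-1/72801) + 612/173) + 134892) = √(((2335/7448 + 5578/11225)*(-1/72801) + 612/173) + 134892) = √(((67755319/83603800)*(-1/72801) + 612/173) + 134892) = √((-67755319/6086440243800 + 612/173) + 134892) = √(3724889707535413/1052954162177400 + 134892) = √(142038817734141376213/1052954162177400) = √3391391481268055733467637837782/5014067438940 ≈ 367.28)
(432700 + 294864)*(J + 151134) = (432700 + 294864)*(√3391391481268055733467637837782/5014067438940 + 151134) = 727564*(151134 + √3391391481268055733467637837782/5014067438940) = 109959657576 + 181891*√3391391481268055733467637837782/1253516859735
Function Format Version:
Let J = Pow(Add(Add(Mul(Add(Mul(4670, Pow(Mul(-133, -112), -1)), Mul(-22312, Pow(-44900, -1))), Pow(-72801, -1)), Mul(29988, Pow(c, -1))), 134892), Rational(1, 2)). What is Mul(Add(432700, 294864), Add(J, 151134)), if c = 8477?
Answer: Add(109959657576, Mul(Rational(181891, 1253516859735), Pow(3391391481268055733467637837782, Rational(1, 2)))) ≈ 1.1023e+11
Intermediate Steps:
J = Mul(Rational(1, 5014067438940), Pow(3391391481268055733467637837782, Rational(1, 2))) (J = Pow(Add(Add(Mul(Add(Mul(4670, Pow(Mul(-133, -112), -1)), Mul(-22312, Pow(-44900, -1))), Pow(-72801, -1)), Mul(29988, Pow(8477, -1))), 134892), Rational(1, 2)) = Pow(Add(Add(Mul(Add(Mul(4670, Pow(14896, -1)), Mul(-22312, Rational(-1, 44900))), Rational(-1, 72801)), Mul(29988, Rational(1, 8477))), 134892), Rational(1, 2)) = Pow(Add(Add(Mul(Add(Mul(4670, Rational(1, 14896)), Rational(5578, 11225)), Rational(-1, 72801)), Rational(612, 173)), 134892), Rational(1, 2)) = Pow(Add(Add(Mul(Add(Rational(2335, 7448), Rational(5578, 11225)), Rational(-1, 72801)), Rational(612, 173)), 134892), Rational(1, 2)) = Pow(Add(Add(Mul(Rational(67755319, 83603800), Rational(-1, 72801)), Rational(612, 173)), 134892), Rational(1, 2)) = Pow(Add(Add(Rational(-67755319, 6086440243800), Rational(612, 173)), 134892), Rational(1, 2)) = Pow(Add(Rational(3724889707535413, 1052954162177400), 134892), Rational(1, 2)) = Pow(Rational(142038817734141376213, 1052954162177400), Rational(1, 2)) = Mul(Rational(1, 5014067438940), Pow(3391391481268055733467637837782, Rational(1, 2))) ≈ 367.28)
Mul(Add(432700, 294864), Add(J, 151134)) = Mul(Add(432700, 294864), Add(Mul(Rational(1, 5014067438940), Pow(3391391481268055733467637837782, Rational(1, 2))), 151134)) = Mul(727564, Add(151134, Mul(Rational(1, 5014067438940), Pow(3391391481268055733467637837782, Rational(1, 2))))) = Add(109959657576, Mul(Rational(181891, 1253516859735), Pow(3391391481268055733467637837782, Rational(1, 2))))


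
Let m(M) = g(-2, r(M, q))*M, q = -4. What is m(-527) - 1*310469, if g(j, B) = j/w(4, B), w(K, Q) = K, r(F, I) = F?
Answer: -620411/2 ≈ -3.1021e+5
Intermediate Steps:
g(j, B) = j/4
m(M) = -M/2 (m(M) = ((1/4)*(-2))*M = -M/2)
m(-527) - 1*310469 = -1/2*(-527) - 1*310469 = 527/2 - 310469 = -620411/2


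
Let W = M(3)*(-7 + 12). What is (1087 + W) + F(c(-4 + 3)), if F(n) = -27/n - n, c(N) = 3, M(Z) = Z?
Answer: 1090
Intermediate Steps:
F(n) = -n - 27/n
W = 15 (W = 3*(-7 + 12) = 3*5 = 15)
(1087 + W) + F(c(-4 + 3)) = (1087 + 15) + (-1*3 - 27/3) = 1102 + (-3 - 27*⅓) = 1102 + (-3 - 9) = 1102 - 12 = 1090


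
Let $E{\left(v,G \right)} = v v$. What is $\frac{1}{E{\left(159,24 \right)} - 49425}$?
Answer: $- \frac{1}{24144} \approx -4.1418 \cdot 10^{-5}$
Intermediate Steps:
$E{\left(v,G \right)} = v^{2}$
$\frac{1}{E{\left(159,24 \right)} - 49425} = \frac{1}{159^{2} - 49425} = \frac{1}{25281 - 49425} = \frac{1}{-24144} = - \frac{1}{24144}$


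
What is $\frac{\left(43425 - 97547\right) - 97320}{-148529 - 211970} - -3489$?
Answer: $\frac{1257932453}{360499} \approx 3489.4$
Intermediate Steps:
$\frac{\left(43425 - 97547\right) - 97320}{-148529 - 211970} - -3489 = \frac{-54122 - 97320}{-360499} + 3489 = \left(-151442\right) \left(- \frac{1}{360499}\right) + 3489 = \frac{151442}{360499} + 3489 = \frac{1257932453}{360499}$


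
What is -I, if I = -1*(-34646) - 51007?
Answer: 16361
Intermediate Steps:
I = -16361 (I = 34646 - 51007 = -16361)
-I = -1*(-16361) = 16361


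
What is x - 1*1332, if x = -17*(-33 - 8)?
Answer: -635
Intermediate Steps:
x = 697 (x = -17*(-41) = 697)
x - 1*1332 = 697 - 1*1332 = 697 - 1332 = -635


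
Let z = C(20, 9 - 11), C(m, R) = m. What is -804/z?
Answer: -201/5 ≈ -40.200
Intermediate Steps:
z = 20
-804/z = -804/20 = -804*1/20 = -201/5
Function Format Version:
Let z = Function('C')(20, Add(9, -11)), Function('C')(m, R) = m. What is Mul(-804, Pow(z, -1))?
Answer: Rational(-201, 5) ≈ -40.200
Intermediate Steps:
z = 20
Mul(-804, Pow(z, -1)) = Mul(-804, Pow(20, -1)) = Mul(-804, Rational(1, 20)) = Rational(-201, 5)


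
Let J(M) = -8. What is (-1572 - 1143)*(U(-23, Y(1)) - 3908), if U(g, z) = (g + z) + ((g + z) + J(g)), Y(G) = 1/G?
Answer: 10751400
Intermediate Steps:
U(g, z) = -8 + 2*g + 2*z (U(g, z) = (g + z) + ((g + z) - 8) = (g + z) + (-8 + g + z) = -8 + 2*g + 2*z)
(-1572 - 1143)*(U(-23, Y(1)) - 3908) = (-1572 - 1143)*((-8 + 2*(-23) + 2/1) - 3908) = -2715*((-8 - 46 + 2*1) - 3908) = -2715*((-8 - 46 + 2) - 3908) = -2715*(-52 - 3908) = -2715*(-3960) = 10751400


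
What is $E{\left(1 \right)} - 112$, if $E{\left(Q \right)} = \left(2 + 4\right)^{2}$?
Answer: $-76$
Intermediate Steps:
$E{\left(Q \right)} = 36$ ($E{\left(Q \right)} = 6^{2} = 36$)
$E{\left(1 \right)} - 112 = 36 - 112 = -76$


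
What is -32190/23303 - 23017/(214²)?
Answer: -2010538391/1067184188 ≈ -1.8840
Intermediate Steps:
-32190/23303 - 23017/(214²) = -32190*1/23303 - 23017/45796 = -32190/23303 - 23017*1/45796 = -32190/23303 - 23017/45796 = -2010538391/1067184188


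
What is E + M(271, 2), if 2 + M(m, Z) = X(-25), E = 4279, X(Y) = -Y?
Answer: 4302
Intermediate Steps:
M(m, Z) = 23 (M(m, Z) = -2 - 1*(-25) = -2 + 25 = 23)
E + M(271, 2) = 4279 + 23 = 4302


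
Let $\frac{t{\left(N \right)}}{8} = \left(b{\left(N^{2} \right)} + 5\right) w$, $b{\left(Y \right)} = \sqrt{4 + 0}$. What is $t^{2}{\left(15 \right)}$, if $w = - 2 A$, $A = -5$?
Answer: $313600$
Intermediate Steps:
$w = 10$ ($w = \left(-2\right) \left(-5\right) = 10$)
$b{\left(Y \right)} = 2$ ($b{\left(Y \right)} = \sqrt{4} = 2$)
$t{\left(N \right)} = 560$ ($t{\left(N \right)} = 8 \left(2 + 5\right) 10 = 8 \cdot 7 \cdot 10 = 8 \cdot 70 = 560$)
$t^{2}{\left(15 \right)} = 560^{2} = 313600$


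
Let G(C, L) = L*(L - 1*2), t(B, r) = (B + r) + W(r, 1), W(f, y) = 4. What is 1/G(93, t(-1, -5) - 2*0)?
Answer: ⅛ ≈ 0.12500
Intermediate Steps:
t(B, r) = 4 + B + r (t(B, r) = (B + r) + 4 = 4 + B + r)
G(C, L) = L*(-2 + L) (G(C, L) = L*(L - 2) = L*(-2 + L))
1/G(93, t(-1, -5) - 2*0) = 1/(((4 - 1 - 5) - 2*0)*(-2 + ((4 - 1 - 5) - 2*0))) = 1/((-2 + 0)*(-2 + (-2 + 0))) = 1/(-2*(-2 - 2)) = 1/(-2*(-4)) = 1/8 = ⅛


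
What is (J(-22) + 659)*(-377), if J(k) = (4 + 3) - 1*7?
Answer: -248443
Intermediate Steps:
J(k) = 0 (J(k) = 7 - 7 = 0)
(J(-22) + 659)*(-377) = (0 + 659)*(-377) = 659*(-377) = -248443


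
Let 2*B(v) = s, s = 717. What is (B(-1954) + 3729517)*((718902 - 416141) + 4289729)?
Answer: 17129415934995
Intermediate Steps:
B(v) = 717/2 (B(v) = (½)*717 = 717/2)
(B(-1954) + 3729517)*((718902 - 416141) + 4289729) = (717/2 + 3729517)*((718902 - 416141) + 4289729) = 7459751*(302761 + 4289729)/2 = (7459751/2)*4592490 = 17129415934995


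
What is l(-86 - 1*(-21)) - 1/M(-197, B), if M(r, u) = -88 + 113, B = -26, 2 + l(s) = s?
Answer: -1676/25 ≈ -67.040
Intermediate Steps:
l(s) = -2 + s
M(r, u) = 25
l(-86 - 1*(-21)) - 1/M(-197, B) = (-2 + (-86 - 1*(-21))) - 1/25 = (-2 + (-86 + 21)) - 1*1/25 = (-2 - 65) - 1/25 = -67 - 1/25 = -1676/25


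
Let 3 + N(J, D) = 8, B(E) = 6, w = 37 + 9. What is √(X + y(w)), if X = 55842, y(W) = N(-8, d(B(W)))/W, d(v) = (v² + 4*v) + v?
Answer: √118161902/46 ≈ 236.31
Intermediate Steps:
w = 46
d(v) = v² + 5*v
N(J, D) = 5 (N(J, D) = -3 + 8 = 5)
y(W) = 5/W
√(X + y(w)) = √(55842 + 5/46) = √(2568737/46) = √118161902/46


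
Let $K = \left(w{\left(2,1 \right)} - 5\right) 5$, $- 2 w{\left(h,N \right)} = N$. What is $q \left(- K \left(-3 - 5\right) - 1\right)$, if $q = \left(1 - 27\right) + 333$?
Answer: $-67847$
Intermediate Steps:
$w{\left(h,N \right)} = - \frac{N}{2}$
$K = - \frac{55}{2}$ ($K = \left(\left(- \frac{1}{2}\right) 1 - 5\right) 5 = \left(- \frac{1}{2} - 5\right) 5 = \left(- \frac{11}{2}\right) 5 = - \frac{55}{2} \approx -27.5$)
$q = 307$ ($q = -26 + 333 = 307$)
$q \left(- K \left(-3 - 5\right) - 1\right) = 307 \left(- \frac{\left(-55\right) \left(-3 - 5\right)}{2} - 1\right) = 307 \left(- \frac{\left(-55\right) \left(-8\right)}{2} - 1\right) = 307 \left(\left(-1\right) 220 - 1\right) = 307 \left(-220 - 1\right) = 307 \left(-221\right) = -67847$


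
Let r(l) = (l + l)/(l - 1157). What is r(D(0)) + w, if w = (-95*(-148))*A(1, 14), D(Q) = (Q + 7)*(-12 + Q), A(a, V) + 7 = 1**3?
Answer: -104690592/1241 ≈ -84360.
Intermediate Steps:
A(a, V) = -6 (A(a, V) = -7 + 1**3 = -7 + 1 = -6)
D(Q) = (-12 + Q)*(7 + Q) (D(Q) = (7 + Q)*(-12 + Q) = (-12 + Q)*(7 + Q))
r(l) = 2*l/(-1157 + l) (r(l) = (2*l)/(-1157 + l) = 2*l/(-1157 + l))
w = -84360 (w = -95*(-148)*(-6) = 14060*(-6) = -84360)
r(D(0)) + w = 2*(-84 + 0**2 - 5*0)/(-1157 + (-84 + 0**2 - 5*0)) - 84360 = 2*(-84 + 0 + 0)/(-1157 + (-84 + 0 + 0)) - 84360 = 2*(-84)/(-1157 - 84) - 84360 = 2*(-84)/(-1241) - 84360 = 2*(-84)*(-1/1241) - 84360 = 168/1241 - 84360 = -104690592/1241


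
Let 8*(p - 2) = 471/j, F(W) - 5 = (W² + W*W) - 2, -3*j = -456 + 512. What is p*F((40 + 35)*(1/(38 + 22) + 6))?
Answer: -1684411333/3584 ≈ -4.6998e+5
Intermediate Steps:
j = -56/3 (j = -(-456 + 512)/3 = -⅓*56 = -56/3 ≈ -18.667)
F(W) = 3 + 2*W² (F(W) = 5 + ((W² + W*W) - 2) = 5 + ((W² + W²) - 2) = 5 + (2*W² - 2) = 5 + (-2 + 2*W²) = 3 + 2*W²)
p = -517/448 (p = 2 + (471/(-56/3))/8 = 2 + (471*(-3/56))/8 = 2 + (⅛)*(-1413/56) = 2 - 1413/448 = -517/448 ≈ -1.1540)
p*F((40 + 35)*(1/(38 + 22) + 6)) = -517*(3 + 2*((40 + 35)*(1/(38 + 22) + 6))²)/448 = -517*(3 + 2*(75*(1/60 + 6))²)/448 = -517*(3 + 2*(75*(361/60))²)/448 = -517*(3 + 2*(1805/4)²)/448 = -517*(3 + 2*(3258025/16))/448 = -517*(3 + 3258025/8)/448 = -517/448*3258049/8 = -1684411333/3584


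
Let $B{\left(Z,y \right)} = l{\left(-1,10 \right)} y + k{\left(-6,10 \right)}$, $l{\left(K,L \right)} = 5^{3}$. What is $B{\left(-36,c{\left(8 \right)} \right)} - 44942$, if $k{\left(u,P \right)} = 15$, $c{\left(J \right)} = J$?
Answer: $-43927$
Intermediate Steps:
$l{\left(K,L \right)} = 125$
$B{\left(Z,y \right)} = 15 + 125 y$ ($B{\left(Z,y \right)} = 125 y + 15 = 15 + 125 y$)
$B{\left(-36,c{\left(8 \right)} \right)} - 44942 = \left(15 + 125 \cdot 8\right) - 44942 = \left(15 + 1000\right) - 44942 = 1015 - 44942 = -43927$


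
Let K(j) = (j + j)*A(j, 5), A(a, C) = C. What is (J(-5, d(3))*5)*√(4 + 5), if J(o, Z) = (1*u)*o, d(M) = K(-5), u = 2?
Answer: -150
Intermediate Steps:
K(j) = 10*j (K(j) = (j + j)*5 = (2*j)*5 = 10*j)
d(M) = -50 (d(M) = 10*(-5) = -50)
J(o, Z) = 2*o (J(o, Z) = (1*2)*o = 2*o)
(J(-5, d(3))*5)*√(4 + 5) = ((2*(-5))*5)*√(4 + 5) = (-10*5)*√9 = -50*3 = -150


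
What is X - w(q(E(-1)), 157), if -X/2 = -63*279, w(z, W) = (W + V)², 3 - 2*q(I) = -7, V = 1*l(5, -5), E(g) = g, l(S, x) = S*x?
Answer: 17730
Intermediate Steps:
V = -25 (V = 1*(5*(-5)) = 1*(-25) = -25)
q(I) = 5 (q(I) = 3/2 - ½*(-7) = 3/2 + 7/2 = 5)
w(z, W) = (-25 + W)² (w(z, W) = (W - 25)² = (-25 + W)²)
X = 35154 (X = -(-126)*279 = -2*(-17577) = 35154)
X - w(q(E(-1)), 157) = 35154 - (-25 + 157)² = 35154 - 1*132² = 35154 - 1*17424 = 35154 - 17424 = 17730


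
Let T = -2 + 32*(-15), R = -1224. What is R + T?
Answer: -1706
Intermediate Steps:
T = -482 (T = -2 - 480 = -482)
R + T = -1224 - 482 = -1706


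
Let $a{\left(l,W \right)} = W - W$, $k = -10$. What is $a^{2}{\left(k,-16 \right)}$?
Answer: $0$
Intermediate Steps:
$a{\left(l,W \right)} = 0$
$a^{2}{\left(k,-16 \right)} = 0^{2} = 0$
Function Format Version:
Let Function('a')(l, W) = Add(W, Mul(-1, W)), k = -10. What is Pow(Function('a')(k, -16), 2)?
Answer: 0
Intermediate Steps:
Function('a')(l, W) = 0
Pow(Function('a')(k, -16), 2) = Pow(0, 2) = 0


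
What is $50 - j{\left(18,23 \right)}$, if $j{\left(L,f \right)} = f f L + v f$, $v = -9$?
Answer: $-9265$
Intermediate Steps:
$j{\left(L,f \right)} = - 9 f + L f^{2}$ ($j{\left(L,f \right)} = f f L - 9 f = f^{2} L - 9 f = L f^{2} - 9 f = - 9 f + L f^{2}$)
$50 - j{\left(18,23 \right)} = 50 - 23 \left(-9 + 18 \cdot 23\right) = 50 - 23 \left(-9 + 414\right) = 50 - 23 \cdot 405 = 50 - 9315 = -9265$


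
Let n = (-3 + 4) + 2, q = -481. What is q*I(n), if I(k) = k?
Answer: -1443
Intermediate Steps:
n = 3 (n = 1 + 2 = 3)
q*I(n) = -481*3 = -1443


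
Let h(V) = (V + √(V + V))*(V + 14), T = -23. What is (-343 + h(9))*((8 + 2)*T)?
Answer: 31280 - 15870*√2 ≈ 8836.4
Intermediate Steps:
h(V) = (14 + V)*(V + √2*√V) (h(V) = (V + √(2*V))*(14 + V) = (V + √2*√V)*(14 + V) = (14 + V)*(V + √2*√V))
(-343 + h(9))*((8 + 2)*T) = (-343 + (9² + 14*9 + √2*9^(3/2) + 14*√2*√9))*((8 + 2)*(-23)) = (-343 + (81 + 126 + √2*27 + 14*√2*3))*(10*(-23)) = (-343 + (81 + 126 + 27*√2 + 42*√2))*(-230) = (-343 + (207 + 69*√2))*(-230) = (-136 + 69*√2)*(-230) = 31280 - 15870*√2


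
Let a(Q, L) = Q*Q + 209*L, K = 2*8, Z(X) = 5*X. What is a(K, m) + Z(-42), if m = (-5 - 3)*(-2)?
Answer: 3390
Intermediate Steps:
K = 16
m = 16 (m = -8*(-2) = 16)
a(Q, L) = Q**2 + 209*L
a(K, m) + Z(-42) = (16**2 + 209*16) + 5*(-42) = (256 + 3344) - 210 = 3600 - 210 = 3390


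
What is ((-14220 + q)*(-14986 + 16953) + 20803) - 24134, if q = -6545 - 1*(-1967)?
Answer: -36978997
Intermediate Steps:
q = -4578 (q = -6545 + 1967 = -4578)
((-14220 + q)*(-14986 + 16953) + 20803) - 24134 = ((-14220 - 4578)*(-14986 + 16953) + 20803) - 24134 = (-18798*1967 + 20803) - 24134 = (-36975666 + 20803) - 24134 = -36954863 - 24134 = -36978997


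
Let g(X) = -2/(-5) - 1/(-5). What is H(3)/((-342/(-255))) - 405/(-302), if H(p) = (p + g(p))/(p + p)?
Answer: 5131/2869 ≈ 1.7884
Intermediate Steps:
g(X) = ⅗ (g(X) = -2*(-⅕) - 1*(-⅕) = ⅖ + ⅕ = ⅗)
H(p) = (⅗ + p)/(2*p) (H(p) = (p + ⅗)/(p + p) = (⅗ + p)/((2*p)) = (⅗ + p)*(1/(2*p)) = (⅗ + p)/(2*p))
H(3)/((-342/(-255))) - 405/(-302) = ((⅒)*(3 + 5*3)/3)/((-342/(-255))) - 405/(-302) = ((⅒)*(⅓)*(3 + 15))/((-342*(-1/255))) - 405*(-1/302) = ((⅒)*(⅓)*18)/(114/85) + 405/302 = (⅗)*(85/114) + 405/302 = 17/38 + 405/302 = 5131/2869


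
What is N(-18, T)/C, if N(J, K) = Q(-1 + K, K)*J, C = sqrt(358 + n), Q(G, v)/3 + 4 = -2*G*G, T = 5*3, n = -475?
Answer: -7128*I*sqrt(13)/13 ≈ -1977.0*I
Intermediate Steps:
T = 15
Q(G, v) = -12 - 6*G**2 (Q(G, v) = -12 + 3*(-2*G*G) = -12 + 3*(-2*G**2) = -12 - 6*G**2)
C = 3*I*sqrt(13) (C = sqrt(358 - 475) = sqrt(-117) = 3*I*sqrt(13) ≈ 10.817*I)
N(J, K) = J*(-12 - 6*(-1 + K)**2) (N(J, K) = (-12 - 6*(-1 + K)**2)*J = J*(-12 - 6*(-1 + K)**2))
N(-18, T)/C = (-6*(-18)*(2 + (-1 + 15)**2))/((3*I*sqrt(13))) = (-6*(-18)*(2 + 14**2))*(-I*sqrt(13)/39) = (-6*(-18)*(2 + 196))*(-I*sqrt(13)/39) = (-6*(-18)*198)*(-I*sqrt(13)/39) = 21384*(-I*sqrt(13)/39) = -7128*I*sqrt(13)/13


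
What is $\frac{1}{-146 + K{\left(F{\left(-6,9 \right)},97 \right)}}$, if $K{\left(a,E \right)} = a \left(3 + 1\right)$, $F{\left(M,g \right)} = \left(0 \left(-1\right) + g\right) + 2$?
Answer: $- \frac{1}{102} \approx -0.0098039$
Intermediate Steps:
$F{\left(M,g \right)} = 2 + g$ ($F{\left(M,g \right)} = \left(0 + g\right) + 2 = g + 2 = 2 + g$)
$K{\left(a,E \right)} = 4 a$ ($K{\left(a,E \right)} = a 4 = 4 a$)
$\frac{1}{-146 + K{\left(F{\left(-6,9 \right)},97 \right)}} = \frac{1}{-146 + 4 \left(2 + 9\right)} = \frac{1}{-146 + 4 \cdot 11} = \frac{1}{-146 + 44} = \frac{1}{-102} = - \frac{1}{102}$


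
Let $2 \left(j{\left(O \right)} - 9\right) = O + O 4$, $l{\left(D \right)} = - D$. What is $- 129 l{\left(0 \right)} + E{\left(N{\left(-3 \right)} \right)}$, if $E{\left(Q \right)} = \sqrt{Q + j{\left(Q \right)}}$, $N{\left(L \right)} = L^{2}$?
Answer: $\frac{9 \sqrt{2}}{2} \approx 6.364$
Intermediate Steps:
$j{\left(O \right)} = 9 + \frac{5 O}{2}$ ($j{\left(O \right)} = 9 + \frac{O + O 4}{2} = 9 + \frac{O + 4 O}{2} = 9 + \frac{5 O}{2}$)
$E{\left(Q \right)} = \sqrt{9 + \frac{7 Q}{2}}$ ($E{\left(Q \right)} = \sqrt{Q + \left(9 + \frac{5 Q}{2}\right)} = \sqrt{9 + \frac{7 Q}{2}}$)
$- 129 l{\left(0 \right)} + E{\left(N{\left(-3 \right)} \right)} = - 129 \left(\left(-1\right) 0\right) + \frac{\sqrt{36 + 14 \left(-3\right)^{2}}}{2} = \left(-129\right) 0 + \frac{\sqrt{36 + 14 \cdot 9}}{2} = 0 + \frac{\sqrt{36 + 126}}{2} = 0 + \frac{\sqrt{162}}{2} = 0 + \frac{9 \sqrt{2}}{2} = \frac{9 \sqrt{2}}{2}$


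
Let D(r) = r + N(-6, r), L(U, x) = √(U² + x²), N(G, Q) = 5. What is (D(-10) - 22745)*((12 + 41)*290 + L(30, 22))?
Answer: -349667500 - 45500*√346 ≈ -3.5051e+8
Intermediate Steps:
D(r) = 5 + r (D(r) = r + 5 = 5 + r)
(D(-10) - 22745)*((12 + 41)*290 + L(30, 22)) = ((5 - 10) - 22745)*((12 + 41)*290 + √(30² + 22²)) = (-5 - 22745)*(53*290 + √(900 + 484)) = -22750*(15370 + √1384) = -22750*(15370 + 2*√346) = -349667500 - 45500*√346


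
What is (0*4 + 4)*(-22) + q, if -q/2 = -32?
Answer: -24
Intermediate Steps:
q = 64 (q = -2*(-32) = 64)
(0*4 + 4)*(-22) + q = (0*4 + 4)*(-22) + 64 = (0 + 4)*(-22) + 64 = 4*(-22) + 64 = -88 + 64 = -24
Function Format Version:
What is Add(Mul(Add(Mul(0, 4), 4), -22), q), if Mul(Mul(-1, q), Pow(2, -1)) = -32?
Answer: -24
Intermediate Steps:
q = 64 (q = Mul(-2, -32) = 64)
Add(Mul(Add(Mul(0, 4), 4), -22), q) = Add(Mul(Add(Mul(0, 4), 4), -22), 64) = Add(Mul(Add(0, 4), -22), 64) = Add(Mul(4, -22), 64) = Add(-88, 64) = -24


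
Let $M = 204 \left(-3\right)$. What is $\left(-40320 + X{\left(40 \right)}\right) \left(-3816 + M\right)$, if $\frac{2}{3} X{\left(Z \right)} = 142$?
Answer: $177593796$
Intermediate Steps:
$M = -612$
$X{\left(Z \right)} = 213$ ($X{\left(Z \right)} = \frac{3}{2} \cdot 142 = 213$)
$\left(-40320 + X{\left(40 \right)}\right) \left(-3816 + M\right) = \left(-40320 + 213\right) \left(-3816 - 612\right) = \left(-40107\right) \left(-4428\right) = 177593796$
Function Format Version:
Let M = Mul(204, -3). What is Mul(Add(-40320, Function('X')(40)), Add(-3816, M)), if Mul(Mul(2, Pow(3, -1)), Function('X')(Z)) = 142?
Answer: 177593796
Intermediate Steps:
M = -612
Function('X')(Z) = 213 (Function('X')(Z) = Mul(Rational(3, 2), 142) = 213)
Mul(Add(-40320, Function('X')(40)), Add(-3816, M)) = Mul(Add(-40320, 213), Add(-3816, -612)) = Mul(-40107, -4428) = 177593796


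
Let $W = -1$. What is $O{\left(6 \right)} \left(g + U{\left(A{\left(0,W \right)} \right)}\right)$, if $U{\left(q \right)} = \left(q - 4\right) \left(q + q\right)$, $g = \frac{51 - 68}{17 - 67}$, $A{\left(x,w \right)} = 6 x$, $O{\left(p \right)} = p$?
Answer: $\frac{51}{25} \approx 2.04$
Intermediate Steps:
$g = \frac{17}{50}$ ($g = - \frac{17}{-50} = \left(-17\right) \left(- \frac{1}{50}\right) = \frac{17}{50} \approx 0.34$)
$U{\left(q \right)} = 2 q \left(-4 + q\right)$ ($U{\left(q \right)} = \left(-4 + q\right) 2 q = 2 q \left(-4 + q\right)$)
$O{\left(6 \right)} \left(g + U{\left(A{\left(0,W \right)} \right)}\right) = 6 \left(\frac{17}{50} + 2 \cdot 6 \cdot 0 \left(-4 + 6 \cdot 0\right)\right) = 6 \left(\frac{17}{50} + 2 \cdot 0 \left(-4 + 0\right)\right) = 6 \left(\frac{17}{50} + 2 \cdot 0 \left(-4\right)\right) = 6 \left(\frac{17}{50} + 0\right) = 6 \cdot \frac{17}{50} = \frac{51}{25}$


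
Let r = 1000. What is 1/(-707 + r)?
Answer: 1/293 ≈ 0.0034130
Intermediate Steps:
1/(-707 + r) = 1/(-707 + 1000) = 1/293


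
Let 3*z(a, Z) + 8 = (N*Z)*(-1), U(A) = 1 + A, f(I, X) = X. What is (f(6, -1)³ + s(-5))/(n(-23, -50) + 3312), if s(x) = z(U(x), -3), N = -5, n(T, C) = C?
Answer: -13/4893 ≈ -0.0026569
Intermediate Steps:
z(a, Z) = -8/3 + 5*Z/3 (z(a, Z) = -8/3 + (-5*Z*(-1))/3 = -8/3 + (5*Z)/3 = -8/3 + 5*Z/3)
s(x) = -23/3 (s(x) = -8/3 + (5/3)*(-3) = -8/3 - 5 = -23/3)
(f(6, -1)³ + s(-5))/(n(-23, -50) + 3312) = ((-1)³ - 23/3)/(-50 + 3312) = (-1 - 23/3)/3262 = -26/3*1/3262 = -13/4893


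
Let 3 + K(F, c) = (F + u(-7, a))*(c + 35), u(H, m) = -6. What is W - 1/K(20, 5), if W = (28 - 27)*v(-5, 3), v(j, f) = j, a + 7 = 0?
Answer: -2786/557 ≈ -5.0018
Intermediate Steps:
a = -7 (a = -7 + 0 = -7)
W = -5 (W = (28 - 27)*(-5) = 1*(-5) = -5)
K(F, c) = -3 + (-6 + F)*(35 + c) (K(F, c) = -3 + (F - 6)*(c + 35) = -3 + (-6 + F)*(35 + c))
W - 1/K(20, 5) = -5 - 1/(-213 - 6*5 + 35*20 + 20*5) = -5 - 1/(-213 - 30 + 700 + 100) = -5 - 1/557 = -2786/557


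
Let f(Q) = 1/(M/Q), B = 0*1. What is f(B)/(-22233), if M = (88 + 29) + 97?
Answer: 0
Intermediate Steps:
B = 0
M = 214 (M = 117 + 97 = 214)
f(Q) = Q/214 (f(Q) = 1/(214/Q) = Q/214)
f(B)/(-22233) = ((1/214)*0)/(-22233) = 0*(-1/22233) = 0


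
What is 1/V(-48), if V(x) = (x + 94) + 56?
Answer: 1/102 ≈ 0.0098039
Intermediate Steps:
V(x) = 150 + x (V(x) = (94 + x) + 56 = 150 + x)
1/V(-48) = 1/(150 - 48) = 1/102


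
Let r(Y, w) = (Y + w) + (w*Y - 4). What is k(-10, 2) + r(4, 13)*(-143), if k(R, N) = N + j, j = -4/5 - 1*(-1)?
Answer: -46464/5 ≈ -9292.8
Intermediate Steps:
j = 1/5 (j = -4*1/5 + 1 = -4/5 + 1 = 1/5 ≈ 0.20000)
k(R, N) = 1/5 + N (k(R, N) = N + 1/5 = 1/5 + N)
r(Y, w) = -4 + Y + w + Y*w (r(Y, w) = (Y + w) + (Y*w - 4) = (Y + w) + (-4 + Y*w) = -4 + Y + w + Y*w)
k(-10, 2) + r(4, 13)*(-143) = (1/5 + 2) + (-4 + 4 + 13 + 4*13)*(-143) = 11/5 + (-4 + 4 + 13 + 52)*(-143) = 11/5 + 65*(-143) = 11/5 - 9295 = -46464/5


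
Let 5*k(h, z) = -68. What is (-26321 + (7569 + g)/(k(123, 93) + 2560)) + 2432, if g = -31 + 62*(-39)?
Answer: -76032287/3183 ≈ -23887.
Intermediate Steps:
g = -2449 (g = -31 - 2418 = -2449)
k(h, z) = -68/5 (k(h, z) = (⅕)*(-68) = -68/5)
(-26321 + (7569 + g)/(k(123, 93) + 2560)) + 2432 = (-26321 + (7569 - 2449)/(-68/5 + 2560)) + 2432 = (-26321 + 5120/(12732/5)) + 2432 = (-26321 + 5120*(5/12732)) + 2432 = (-26321 + 6400/3183) + 2432 = -83773343/3183 + 2432 = -76032287/3183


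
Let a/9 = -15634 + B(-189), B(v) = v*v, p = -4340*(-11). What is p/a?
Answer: 47740/180783 ≈ 0.26407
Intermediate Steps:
p = 47740
B(v) = v²
a = 180783 (a = 9*(-15634 + (-189)²) = 9*(-15634 + 35721) = 9*20087 = 180783)
p/a = 47740/180783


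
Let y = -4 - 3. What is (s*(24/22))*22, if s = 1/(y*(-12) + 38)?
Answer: 12/61 ≈ 0.19672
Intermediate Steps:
y = -7
s = 1/122 (s = 1/(-7*(-12) + 38) = 1/(84 + 38) = 1/122 ≈ 0.0081967)
(s*(24/22))*22 = ((24/22)/122)*22 = ((24*(1/22))/122)*22 = ((1/122)*(12/11))*22 = (6/671)*22 = 12/61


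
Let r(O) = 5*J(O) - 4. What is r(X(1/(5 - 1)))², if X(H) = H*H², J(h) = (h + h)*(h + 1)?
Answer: 61889689/4194304 ≈ 14.756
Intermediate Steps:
J(h) = 2*h*(1 + h) (J(h) = (2*h)*(1 + h) = 2*h*(1 + h))
X(H) = H³
r(O) = -4 + 10*O*(1 + O) (r(O) = 5*(2*O*(1 + O)) - 4 = 10*O*(1 + O) - 4 = -4 + 10*O*(1 + O))
r(X(1/(5 - 1)))² = (-4 + 10*(1/(5 - 1))³*(1 + (1/(5 - 1))³))² = (-4 + 10*(1/4)³*(1 + (1/4)³))² = (-4 + 10*(¼)³*(1 + (¼)³))² = (-4 + 10*(1/64)*(1 + 1/64))² = (-4 + 10*(1/64)*(65/64))² = (-4 + 325/2048)² = (-7867/2048)² = 61889689/4194304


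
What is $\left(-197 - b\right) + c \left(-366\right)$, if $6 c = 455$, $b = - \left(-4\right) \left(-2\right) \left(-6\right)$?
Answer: $-28000$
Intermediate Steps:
$b = 48$ ($b = - 8 \left(-6\right) = \left(-1\right) \left(-48\right) = 48$)
$c = \frac{455}{6}$ ($c = \frac{1}{6} \cdot 455 = \frac{455}{6} \approx 75.833$)
$\left(-197 - b\right) + c \left(-366\right) = \left(-197 - 48\right) + \frac{455}{6} \left(-366\right) = \left(-197 - 48\right) - 27755 = -245 - 27755 = -28000$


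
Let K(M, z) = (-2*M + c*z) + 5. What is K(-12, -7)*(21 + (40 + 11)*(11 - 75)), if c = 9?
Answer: 110262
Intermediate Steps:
K(M, z) = 5 - 2*M + 9*z (K(M, z) = (-2*M + 9*z) + 5 = 5 - 2*M + 9*z)
K(-12, -7)*(21 + (40 + 11)*(11 - 75)) = (5 - 2*(-12) + 9*(-7))*(21 + (40 + 11)*(11 - 75)) = (5 + 24 - 63)*(21 + 51*(-64)) = -34*(21 - 3264) = -34*(-3243) = 110262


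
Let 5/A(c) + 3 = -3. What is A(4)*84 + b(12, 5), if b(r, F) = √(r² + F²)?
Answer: -57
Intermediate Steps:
b(r, F) = √(F² + r²)
A(c) = -⅚ (A(c) = 5/(-3 - 3) = 5/(-6) = 5*(-⅙) = -⅚)
A(4)*84 + b(12, 5) = -⅚*84 + √(5² + 12²) = -70 + √(25 + 144) = -70 + √169 = -70 + 13 = -57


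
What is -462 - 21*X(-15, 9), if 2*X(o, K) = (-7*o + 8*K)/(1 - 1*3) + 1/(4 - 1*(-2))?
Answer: 931/2 ≈ 465.50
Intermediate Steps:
X(o, K) = 1/12 - 2*K + 7*o/4 (X(o, K) = ((-7*o + 8*K)/(1 - 1*3) + 1/(4 - 1*(-2)))/2 = ((-7*o + 8*K)/(1 - 3) + 1/(4 + 2))/2 = ((-7*o + 8*K)/(-2) + 1/6)/2 = ((-7*o + 8*K)*(-1/2) + 1*(1/6))/2 = ((-4*K + 7*o/2) + 1/6)/2 = (1/6 - 4*K + 7*o/2)/2 = 1/12 - 2*K + 7*o/4)
-462 - 21*X(-15, 9) = -462 - 21*(1/12 - 2*9 + (7/4)*(-15)) = -462 - 21*(1/12 - 18 - 105/4) = -462 - 21*(-265/6) = -462 + 1855/2 = 931/2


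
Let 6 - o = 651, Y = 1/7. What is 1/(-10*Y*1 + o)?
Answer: -7/4525 ≈ -0.0015470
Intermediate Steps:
Y = 1/7 ≈ 0.14286
o = -645 (o = 6 - 1*651 = 6 - 651 = -645)
1/(-10*Y*1 + o) = 1/(-10*1/7*1 - 645) = 1/(-10/7*1 - 645) = 1/(-10/7 - 645) = 1/(-4525/7) = -7/4525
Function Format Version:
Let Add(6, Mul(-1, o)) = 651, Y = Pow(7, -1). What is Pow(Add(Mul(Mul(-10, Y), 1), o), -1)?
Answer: Rational(-7, 4525) ≈ -0.0015470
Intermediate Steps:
Y = Rational(1, 7) ≈ 0.14286
o = -645 (o = Add(6, Mul(-1, 651)) = Add(6, -651) = -645)
Pow(Add(Mul(Mul(-10, Y), 1), o), -1) = Pow(Add(Mul(Mul(-10, Rational(1, 7)), 1), -645), -1) = Pow(Add(Mul(Rational(-10, 7), 1), -645), -1) = Pow(Add(Rational(-10, 7), -645), -1) = Pow(Rational(-4525, 7), -1) = Rational(-7, 4525)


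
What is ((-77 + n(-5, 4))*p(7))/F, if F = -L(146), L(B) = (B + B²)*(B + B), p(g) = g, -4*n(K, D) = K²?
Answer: 111/1193696 ≈ 9.2988e-5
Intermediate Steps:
n(K, D) = -K²/4
L(B) = 2*B*(B + B²) (L(B) = (B + B²)*(2*B) = 2*B*(B + B²))
F = -6266904 (F = -2*146²*(1 + 146) = -2*21316*147 = -1*6266904 = -6266904)
((-77 + n(-5, 4))*p(7))/F = ((-77 - ¼*(-5)²)*7)/(-6266904) = ((-77 - ¼*25)*7)*(-1/6266904) = ((-77 - 25/4)*7)*(-1/6266904) = -333/4*7*(-1/6266904) = -2331/4*(-1/6266904) = 111/1193696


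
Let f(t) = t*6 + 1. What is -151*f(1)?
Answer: -1057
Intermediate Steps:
f(t) = 1 + 6*t (f(t) = 6*t + 1 = 1 + 6*t)
-151*f(1) = -151*(1 + 6*1) = -151*(1 + 6) = -151*7 = -1057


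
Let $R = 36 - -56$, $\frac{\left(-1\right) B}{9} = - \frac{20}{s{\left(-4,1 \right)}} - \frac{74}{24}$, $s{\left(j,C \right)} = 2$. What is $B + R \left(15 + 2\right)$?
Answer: $\frac{6727}{4} \approx 1681.8$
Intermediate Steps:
$B = \frac{471}{4}$ ($B = - 9 \left(- \frac{20}{2} - \frac{74}{24}\right) = - 9 \left(\left(-20\right) \frac{1}{2} - \frac{37}{12}\right) = - 9 \left(-10 - \frac{37}{12}\right) = \left(-9\right) \left(- \frac{157}{12}\right) = \frac{471}{4} \approx 117.75$)
$R = 92$ ($R = 36 + 56 = 92$)
$B + R \left(15 + 2\right) = \frac{471}{4} + 92 \left(15 + 2\right) = \frac{471}{4} + 92 \cdot 17 = \frac{471}{4} + 1564 = \frac{6727}{4}$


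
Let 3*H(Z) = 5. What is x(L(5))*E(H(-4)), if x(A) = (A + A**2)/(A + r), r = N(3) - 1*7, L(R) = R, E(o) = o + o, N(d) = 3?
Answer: 100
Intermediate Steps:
H(Z) = 5/3 (H(Z) = (1/3)*5 = 5/3)
E(o) = 2*o
r = -4 (r = 3 - 1*7 = 3 - 7 = -4)
x(A) = (A + A**2)/(-4 + A) (x(A) = (A + A**2)/(A - 4) = (A + A**2)/(-4 + A))
x(L(5))*E(H(-4)) = (5*(1 + 5)/(-4 + 5))*(2*(5/3)) = (5*6/1)*(10/3) = (5*1*6)*(10/3) = 30*(10/3) = 100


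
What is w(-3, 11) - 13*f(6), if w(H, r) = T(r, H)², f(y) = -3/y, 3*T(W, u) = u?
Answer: 15/2 ≈ 7.5000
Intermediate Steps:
T(W, u) = u/3
w(H, r) = H²/9 (w(H, r) = (H/3)² = H²/9)
w(-3, 11) - 13*f(6) = (⅑)*(-3)² - (-39)/6 = (⅑)*9 - (-39)/6 = 1 - 13*(-½) = 1 + 13/2 = 15/2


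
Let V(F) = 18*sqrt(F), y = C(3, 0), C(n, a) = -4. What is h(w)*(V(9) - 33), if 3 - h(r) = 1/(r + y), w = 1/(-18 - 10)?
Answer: 7707/113 ≈ 68.203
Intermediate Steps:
y = -4
w = -1/28 (w = 1/(-28) = -1/28 ≈ -0.035714)
h(r) = 3 - 1/(-4 + r) (h(r) = 3 - 1/(r - 4) = 3 - 1/(-4 + r))
h(w)*(V(9) - 33) = ((-13 + 3*(-1/28))/(-4 - 1/28))*(18*sqrt(9) - 33) = ((-13 - 3/28)/(-113/28))*(18*3 - 33) = (-28/113*(-367/28))*(54 - 33) = (367/113)*21 = 7707/113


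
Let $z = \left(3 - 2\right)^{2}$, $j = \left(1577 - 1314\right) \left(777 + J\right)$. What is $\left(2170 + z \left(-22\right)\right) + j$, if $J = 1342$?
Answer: $559445$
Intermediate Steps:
$j = 557297$ ($j = \left(1577 - 1314\right) \left(777 + 1342\right) = 263 \cdot 2119 = 557297$)
$z = 1$ ($z = 1^{2} = 1$)
$\left(2170 + z \left(-22\right)\right) + j = \left(2170 + 1 \left(-22\right)\right) + 557297 = \left(2170 - 22\right) + 557297 = 2148 + 557297 = 559445$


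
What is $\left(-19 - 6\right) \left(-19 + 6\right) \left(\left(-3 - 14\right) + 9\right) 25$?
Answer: $-65000$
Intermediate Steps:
$\left(-19 - 6\right) \left(-19 + 6\right) \left(\left(-3 - 14\right) + 9\right) 25 = \left(-25\right) \left(-13\right) \left(-17 + 9\right) 25 = 325 \left(-8\right) 25 = \left(-2600\right) 25 = -65000$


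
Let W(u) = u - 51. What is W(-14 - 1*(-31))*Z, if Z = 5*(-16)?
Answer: 2720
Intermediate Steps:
Z = -80
W(u) = -51 + u
W(-14 - 1*(-31))*Z = (-51 + (-14 - 1*(-31)))*(-80) = (-51 + (-14 + 31))*(-80) = (-51 + 17)*(-80) = -34*(-80) = 2720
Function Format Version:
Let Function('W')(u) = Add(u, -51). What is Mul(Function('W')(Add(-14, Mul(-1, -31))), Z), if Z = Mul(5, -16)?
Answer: 2720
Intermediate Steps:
Z = -80
Function('W')(u) = Add(-51, u)
Mul(Function('W')(Add(-14, Mul(-1, -31))), Z) = Mul(Add(-51, Add(-14, Mul(-1, -31))), -80) = Mul(Add(-51, Add(-14, 31)), -80) = Mul(Add(-51, 17), -80) = Mul(-34, -80) = 2720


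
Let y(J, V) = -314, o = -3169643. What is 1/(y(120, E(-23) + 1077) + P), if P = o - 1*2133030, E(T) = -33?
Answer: -1/5302987 ≈ -1.8857e-7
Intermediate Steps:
P = -5302673 (P = -3169643 - 1*2133030 = -3169643 - 2133030 = -5302673)
1/(y(120, E(-23) + 1077) + P) = 1/(-314 - 5302673) = 1/(-5302987) = -1/5302987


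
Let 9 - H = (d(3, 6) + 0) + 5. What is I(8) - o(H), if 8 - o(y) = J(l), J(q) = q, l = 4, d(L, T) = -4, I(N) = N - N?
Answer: -4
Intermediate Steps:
I(N) = 0
H = 8 (H = 9 - ((-4 + 0) + 5) = 9 - (-4 + 5) = 9 - 1*1 = 9 - 1 = 8)
o(y) = 4 (o(y) = 8 - 1*4 = 8 - 4 = 4)
I(8) - o(H) = 0 - 1*4 = 0 - 4 = -4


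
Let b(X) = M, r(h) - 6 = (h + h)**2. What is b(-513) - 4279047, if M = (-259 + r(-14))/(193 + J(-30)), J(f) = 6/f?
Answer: -4124998653/964 ≈ -4.2790e+6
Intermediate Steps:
r(h) = 6 + 4*h**2 (r(h) = 6 + (h + h)**2 = 6 + (2*h)**2 = 6 + 4*h**2)
M = 2655/964 (M = (-259 + (6 + 4*(-14)**2))/(193 + 6/(-30)) = (-259 + (6 + 4*196))/(193 + 6*(-1/30)) = (-259 + (6 + 784))/(193 - 1/5) = (-259 + 790)/(964/5) = 531*(5/964) = 2655/964 ≈ 2.7542)
b(X) = 2655/964
b(-513) - 4279047 = 2655/964 - 4279047 = -4124998653/964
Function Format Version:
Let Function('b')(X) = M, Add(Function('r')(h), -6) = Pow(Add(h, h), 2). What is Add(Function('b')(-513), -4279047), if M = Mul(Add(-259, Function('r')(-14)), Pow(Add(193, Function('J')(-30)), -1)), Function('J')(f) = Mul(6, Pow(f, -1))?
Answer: Rational(-4124998653, 964) ≈ -4.2790e+6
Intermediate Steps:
Function('r')(h) = Add(6, Mul(4, Pow(h, 2))) (Function('r')(h) = Add(6, Pow(Add(h, h), 2)) = Add(6, Pow(Mul(2, h), 2)) = Add(6, Mul(4, Pow(h, 2))))
M = Rational(2655, 964) (M = Mul(Add(-259, Add(6, Mul(4, Pow(-14, 2)))), Pow(Add(193, Mul(6, Pow(-30, -1))), -1)) = Mul(Add(-259, Add(6, Mul(4, 196))), Pow(Add(193, Mul(6, Rational(-1, 30))), -1)) = Mul(Add(-259, Add(6, 784)), Pow(Add(193, Rational(-1, 5)), -1)) = Mul(Add(-259, 790), Pow(Rational(964, 5), -1)) = Mul(531, Rational(5, 964)) = Rational(2655, 964) ≈ 2.7542)
Function('b')(X) = Rational(2655, 964)
Add(Function('b')(-513), -4279047) = Add(Rational(2655, 964), -4279047) = Rational(-4124998653, 964)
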